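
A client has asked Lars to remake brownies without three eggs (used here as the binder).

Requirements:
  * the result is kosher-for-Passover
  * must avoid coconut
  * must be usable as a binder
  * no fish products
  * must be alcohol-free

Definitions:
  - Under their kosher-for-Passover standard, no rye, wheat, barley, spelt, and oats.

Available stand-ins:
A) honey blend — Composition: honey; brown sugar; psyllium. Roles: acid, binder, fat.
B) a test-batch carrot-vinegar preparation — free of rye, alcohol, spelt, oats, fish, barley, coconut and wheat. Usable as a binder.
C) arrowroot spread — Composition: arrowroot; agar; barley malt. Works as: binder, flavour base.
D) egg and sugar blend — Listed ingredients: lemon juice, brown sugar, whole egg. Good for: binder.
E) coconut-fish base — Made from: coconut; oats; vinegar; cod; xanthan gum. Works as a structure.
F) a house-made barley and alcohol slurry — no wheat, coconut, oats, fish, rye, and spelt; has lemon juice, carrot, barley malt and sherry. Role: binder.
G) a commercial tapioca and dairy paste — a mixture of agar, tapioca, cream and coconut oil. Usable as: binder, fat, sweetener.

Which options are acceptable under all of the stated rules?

A, B, D

A: only honey, brown sugar, and psyllium; none excluded — keep
B: nothing on the exclusion list — valid
C: has barley malt, so not kosher-for-Passover — reject
D: every rule checks out — keep
E: not usable as a binder; has oats, so not kosher-for-Passover (and 2 more) — reject
F: has barley malt, so not kosher-for-Passover; has sherry, so not alcohol-free — out
G: has coconut oil, so not coconut-free — reject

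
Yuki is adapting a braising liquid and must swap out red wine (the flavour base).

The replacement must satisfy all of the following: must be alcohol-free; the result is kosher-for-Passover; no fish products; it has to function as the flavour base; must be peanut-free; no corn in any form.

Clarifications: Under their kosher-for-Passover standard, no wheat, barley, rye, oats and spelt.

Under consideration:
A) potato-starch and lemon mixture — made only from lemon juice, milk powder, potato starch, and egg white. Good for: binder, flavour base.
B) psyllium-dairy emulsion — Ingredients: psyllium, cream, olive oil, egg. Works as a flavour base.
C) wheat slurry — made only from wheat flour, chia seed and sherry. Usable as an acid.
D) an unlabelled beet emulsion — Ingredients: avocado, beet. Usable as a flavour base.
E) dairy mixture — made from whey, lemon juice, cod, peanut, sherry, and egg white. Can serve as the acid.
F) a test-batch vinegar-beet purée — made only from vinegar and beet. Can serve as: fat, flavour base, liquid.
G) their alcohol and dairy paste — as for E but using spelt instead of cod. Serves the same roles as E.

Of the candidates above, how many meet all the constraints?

4

A: works as a flavour base, kosher-for-Passover, no peanut — keep
B: cream and egg etc. — none of it excluded — valid
C: not usable as a flavour base; has wheat flour, so not kosher-for-Passover (and 1 more) — reject
D: nothing on the exclusion list — valid
E: not usable as a flavour base; has peanut, so not peanut-free (and 2 more) — reject
F: nothing on the exclusion list — keep
G: not usable as a flavour base; has spelt, so not kosher-for-Passover (and 2 more) — reject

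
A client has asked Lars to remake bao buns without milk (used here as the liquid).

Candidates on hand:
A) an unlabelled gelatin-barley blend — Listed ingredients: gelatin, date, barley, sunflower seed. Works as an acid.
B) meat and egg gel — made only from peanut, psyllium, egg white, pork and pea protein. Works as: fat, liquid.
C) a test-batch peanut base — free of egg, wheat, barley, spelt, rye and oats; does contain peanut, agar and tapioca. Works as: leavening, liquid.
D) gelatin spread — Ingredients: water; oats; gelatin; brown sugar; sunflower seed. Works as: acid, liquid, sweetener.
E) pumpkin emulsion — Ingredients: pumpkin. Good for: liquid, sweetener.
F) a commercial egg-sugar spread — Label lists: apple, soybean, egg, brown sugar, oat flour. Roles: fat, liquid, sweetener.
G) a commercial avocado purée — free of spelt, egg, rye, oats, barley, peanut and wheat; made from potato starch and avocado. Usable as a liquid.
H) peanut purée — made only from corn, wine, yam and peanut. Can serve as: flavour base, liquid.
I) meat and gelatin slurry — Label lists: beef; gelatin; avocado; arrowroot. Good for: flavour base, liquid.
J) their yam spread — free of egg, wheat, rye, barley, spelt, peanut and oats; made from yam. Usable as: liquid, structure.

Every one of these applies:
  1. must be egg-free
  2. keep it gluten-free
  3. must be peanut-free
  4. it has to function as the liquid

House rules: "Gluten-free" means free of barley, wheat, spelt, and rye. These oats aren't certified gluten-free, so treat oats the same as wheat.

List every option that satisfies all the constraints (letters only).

A: not usable as a liquid; has barley, so not gluten-free — reject
B: has egg white, so not egg-free; has peanut, so not peanut-free — no
C: has peanut, so not peanut-free — no
D: has oats, so not gluten-free — out
E: only pumpkin; none excluded — OK
F: has oat flour, so not gluten-free; has egg, so not egg-free — out
G: nothing on the exclusion list — keep
H: has peanut, so not peanut-free — no
I: gelatin and beef etc. — none of it excluded — valid
J: no egg, no peanut — OK

E, G, I, J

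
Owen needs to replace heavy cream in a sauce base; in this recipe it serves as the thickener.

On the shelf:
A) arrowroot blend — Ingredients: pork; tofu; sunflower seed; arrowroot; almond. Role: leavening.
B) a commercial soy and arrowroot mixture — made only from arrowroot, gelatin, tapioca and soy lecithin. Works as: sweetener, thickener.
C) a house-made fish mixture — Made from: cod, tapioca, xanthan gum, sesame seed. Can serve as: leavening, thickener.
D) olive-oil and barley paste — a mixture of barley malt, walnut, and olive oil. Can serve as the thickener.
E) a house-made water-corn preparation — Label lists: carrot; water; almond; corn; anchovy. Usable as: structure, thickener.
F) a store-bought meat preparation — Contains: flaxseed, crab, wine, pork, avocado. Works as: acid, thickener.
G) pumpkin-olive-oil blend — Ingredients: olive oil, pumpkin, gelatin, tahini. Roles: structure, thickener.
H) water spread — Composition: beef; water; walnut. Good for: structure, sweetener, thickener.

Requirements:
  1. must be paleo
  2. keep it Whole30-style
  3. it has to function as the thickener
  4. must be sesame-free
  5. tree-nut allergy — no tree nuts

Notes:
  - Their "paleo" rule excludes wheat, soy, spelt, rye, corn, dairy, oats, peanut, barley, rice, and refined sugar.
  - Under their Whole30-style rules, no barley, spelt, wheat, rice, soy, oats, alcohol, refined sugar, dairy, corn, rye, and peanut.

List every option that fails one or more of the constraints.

A, B, C, D, E, F, G, H

A: not usable as a thickener; has tofu, so not paleo (and 2 more) — out
B: has soy lecithin, so not paleo; has soy lecithin, so not Whole30-style — reject
C: has sesame seed, so not sesame-free — out
D: has barley malt, so not paleo; has barley malt, so not Whole30-style (and 1 more) — no
E: has corn, so not paleo; has corn, so not Whole30-style (and 1 more) — out
F: has wine, so not Whole30-style — out
G: has tahini, so not sesame-free — reject
H: has walnut, so not tree-nut-free — no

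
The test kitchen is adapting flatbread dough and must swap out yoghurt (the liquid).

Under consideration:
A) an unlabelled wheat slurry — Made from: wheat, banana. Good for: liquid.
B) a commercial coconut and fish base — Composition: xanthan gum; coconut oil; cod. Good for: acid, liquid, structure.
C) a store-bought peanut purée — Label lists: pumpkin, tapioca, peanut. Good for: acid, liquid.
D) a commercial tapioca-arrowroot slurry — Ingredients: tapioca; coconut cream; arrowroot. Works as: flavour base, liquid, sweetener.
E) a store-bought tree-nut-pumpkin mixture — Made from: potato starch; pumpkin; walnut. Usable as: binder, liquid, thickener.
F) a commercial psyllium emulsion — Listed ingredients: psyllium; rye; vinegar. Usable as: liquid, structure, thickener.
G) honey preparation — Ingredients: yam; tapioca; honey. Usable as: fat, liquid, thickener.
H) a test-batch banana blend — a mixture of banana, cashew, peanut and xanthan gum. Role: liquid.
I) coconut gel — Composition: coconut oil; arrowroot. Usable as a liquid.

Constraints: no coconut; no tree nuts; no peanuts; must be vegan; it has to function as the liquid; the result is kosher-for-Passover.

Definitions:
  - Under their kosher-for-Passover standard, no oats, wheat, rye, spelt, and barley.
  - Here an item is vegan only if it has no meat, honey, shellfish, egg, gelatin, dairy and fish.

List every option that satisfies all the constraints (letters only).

A: has wheat, so not kosher-for-Passover — no
B: has cod, so not vegan; has coconut oil, so not coconut-free — reject
C: has peanut, so not peanut-free — no
D: has coconut cream, so not coconut-free — no
E: has walnut, so not tree-nut-free — out
F: has rye, so not kosher-for-Passover — no
G: has honey, so not vegan — out
H: has peanut, so not peanut-free; has cashew, so not tree-nut-free — out
I: has coconut oil, so not coconut-free — reject

none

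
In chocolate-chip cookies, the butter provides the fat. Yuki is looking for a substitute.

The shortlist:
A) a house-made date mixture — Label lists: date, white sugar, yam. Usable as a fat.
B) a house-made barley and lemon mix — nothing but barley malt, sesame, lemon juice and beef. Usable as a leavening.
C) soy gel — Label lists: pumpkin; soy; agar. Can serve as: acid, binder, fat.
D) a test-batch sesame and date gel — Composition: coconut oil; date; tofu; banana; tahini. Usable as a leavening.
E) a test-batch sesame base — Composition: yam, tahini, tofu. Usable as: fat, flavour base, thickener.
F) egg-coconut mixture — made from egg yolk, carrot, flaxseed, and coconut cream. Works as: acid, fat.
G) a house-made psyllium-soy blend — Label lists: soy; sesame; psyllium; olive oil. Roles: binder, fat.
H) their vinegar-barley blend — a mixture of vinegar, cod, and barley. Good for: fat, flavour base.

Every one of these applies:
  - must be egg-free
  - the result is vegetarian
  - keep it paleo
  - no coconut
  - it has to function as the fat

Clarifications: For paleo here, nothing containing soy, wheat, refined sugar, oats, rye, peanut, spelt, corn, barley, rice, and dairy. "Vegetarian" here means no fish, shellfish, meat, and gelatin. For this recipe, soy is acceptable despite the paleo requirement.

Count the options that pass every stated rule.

3

A: has white sugar, so not paleo — out
B: not usable as a fat; has barley malt, so not paleo (and 1 more) — reject
C: soy is permitted under the paleo carve-out; nothing else excluded — valid
D: not usable as a fat; has coconut oil, so not coconut-free — out
E: soy is permitted under the paleo carve-out; nothing else excluded — valid
F: has coconut cream, so not coconut-free; has egg yolk, so not egg-free — no
G: soy is permitted under the paleo carve-out; nothing else excluded — OK
H: has barley, so not paleo; has cod, so not vegetarian — reject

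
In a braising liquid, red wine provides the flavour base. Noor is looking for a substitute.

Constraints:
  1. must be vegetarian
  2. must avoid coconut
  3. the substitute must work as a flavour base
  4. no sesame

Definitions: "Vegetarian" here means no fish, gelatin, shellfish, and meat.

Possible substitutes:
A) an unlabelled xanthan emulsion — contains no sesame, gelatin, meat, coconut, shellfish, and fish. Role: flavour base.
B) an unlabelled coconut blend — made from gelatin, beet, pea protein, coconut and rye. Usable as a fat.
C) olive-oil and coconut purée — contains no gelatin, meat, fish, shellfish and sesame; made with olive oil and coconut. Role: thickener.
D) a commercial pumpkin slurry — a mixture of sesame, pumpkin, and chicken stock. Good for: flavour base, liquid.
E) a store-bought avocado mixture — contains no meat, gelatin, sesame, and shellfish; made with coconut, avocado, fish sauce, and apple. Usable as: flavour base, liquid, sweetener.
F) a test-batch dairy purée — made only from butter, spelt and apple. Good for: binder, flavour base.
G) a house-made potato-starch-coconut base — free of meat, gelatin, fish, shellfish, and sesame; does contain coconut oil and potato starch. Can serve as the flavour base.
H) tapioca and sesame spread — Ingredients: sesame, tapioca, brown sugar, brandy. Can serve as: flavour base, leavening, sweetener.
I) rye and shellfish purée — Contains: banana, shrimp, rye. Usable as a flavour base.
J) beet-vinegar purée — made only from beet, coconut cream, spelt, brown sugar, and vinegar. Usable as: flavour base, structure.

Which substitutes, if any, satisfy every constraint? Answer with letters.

A: works as a flavour base, vegetarian, no sesame — keep
B: not usable as a flavour base; has gelatin, so not vegetarian (and 1 more) — out
C: not usable as a flavour base; has coconut, so not coconut-free — reject
D: has chicken stock, so not vegetarian; has sesame, so not sesame-free — out
E: has fish sauce, so not vegetarian; has coconut, so not coconut-free — out
F: nothing on the exclusion list — OK
G: has coconut oil, so not coconut-free — out
H: has sesame, so not sesame-free — reject
I: has shrimp, so not vegetarian — no
J: has coconut cream, so not coconut-free — reject

A, F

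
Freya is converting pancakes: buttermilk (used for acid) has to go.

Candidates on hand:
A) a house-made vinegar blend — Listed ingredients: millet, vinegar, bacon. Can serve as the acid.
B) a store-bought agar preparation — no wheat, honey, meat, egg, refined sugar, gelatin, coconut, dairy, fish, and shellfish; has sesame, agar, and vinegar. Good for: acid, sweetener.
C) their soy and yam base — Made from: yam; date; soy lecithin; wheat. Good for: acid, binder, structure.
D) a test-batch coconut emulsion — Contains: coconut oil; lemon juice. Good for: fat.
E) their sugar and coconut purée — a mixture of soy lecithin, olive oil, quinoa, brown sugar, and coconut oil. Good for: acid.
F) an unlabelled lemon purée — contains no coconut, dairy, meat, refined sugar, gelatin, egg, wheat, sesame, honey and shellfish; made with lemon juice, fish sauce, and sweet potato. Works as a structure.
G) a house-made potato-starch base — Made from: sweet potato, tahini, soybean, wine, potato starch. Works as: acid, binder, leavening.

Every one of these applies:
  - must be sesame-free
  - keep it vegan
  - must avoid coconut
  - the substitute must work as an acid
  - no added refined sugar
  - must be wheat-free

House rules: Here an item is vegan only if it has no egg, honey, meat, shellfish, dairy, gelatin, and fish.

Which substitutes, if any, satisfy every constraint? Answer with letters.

A: has bacon, so not vegan — no
B: has sesame, so not sesame-free — out
C: has wheat, so not wheat-free — no
D: not usable as an acid; has coconut oil, so not coconut-free — no
E: has coconut oil, so not coconut-free; has brown sugar, so not no-added-sugar — out
F: not usable as an acid; has fish sauce, so not vegan — no
G: has tahini, so not sesame-free — no

none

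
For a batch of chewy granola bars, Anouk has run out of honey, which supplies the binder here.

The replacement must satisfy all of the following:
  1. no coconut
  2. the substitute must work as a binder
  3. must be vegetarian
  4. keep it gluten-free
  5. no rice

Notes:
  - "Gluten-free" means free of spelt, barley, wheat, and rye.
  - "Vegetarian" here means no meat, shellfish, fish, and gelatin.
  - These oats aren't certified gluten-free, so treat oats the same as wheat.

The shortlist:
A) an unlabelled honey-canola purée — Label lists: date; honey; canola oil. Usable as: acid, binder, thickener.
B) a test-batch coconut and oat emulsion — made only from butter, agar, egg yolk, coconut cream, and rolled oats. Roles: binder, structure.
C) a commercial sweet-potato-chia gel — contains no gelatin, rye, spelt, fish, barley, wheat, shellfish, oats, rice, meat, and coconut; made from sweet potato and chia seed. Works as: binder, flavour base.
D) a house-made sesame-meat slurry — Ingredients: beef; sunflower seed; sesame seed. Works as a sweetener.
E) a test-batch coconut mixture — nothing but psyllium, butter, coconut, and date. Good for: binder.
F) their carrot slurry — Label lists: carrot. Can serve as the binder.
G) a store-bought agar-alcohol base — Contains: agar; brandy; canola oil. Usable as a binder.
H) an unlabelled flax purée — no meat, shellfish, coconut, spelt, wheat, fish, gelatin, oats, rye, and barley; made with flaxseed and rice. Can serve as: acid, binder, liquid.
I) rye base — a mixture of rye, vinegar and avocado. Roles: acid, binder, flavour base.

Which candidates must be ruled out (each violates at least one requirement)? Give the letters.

A: only honey, canola oil and date; none excluded — OK
B: has rolled oats, so not gluten-free; has coconut cream, so not coconut-free — reject
C: all constraints satisfied — valid
D: not usable as a binder; has beef, so not vegetarian — reject
E: has coconut, so not coconut-free — out
F: only carrot; none excluded — keep
G: nothing on the exclusion list — OK
H: has rice, so not rice-free — no
I: has rye, so not gluten-free — no

B, D, E, H, I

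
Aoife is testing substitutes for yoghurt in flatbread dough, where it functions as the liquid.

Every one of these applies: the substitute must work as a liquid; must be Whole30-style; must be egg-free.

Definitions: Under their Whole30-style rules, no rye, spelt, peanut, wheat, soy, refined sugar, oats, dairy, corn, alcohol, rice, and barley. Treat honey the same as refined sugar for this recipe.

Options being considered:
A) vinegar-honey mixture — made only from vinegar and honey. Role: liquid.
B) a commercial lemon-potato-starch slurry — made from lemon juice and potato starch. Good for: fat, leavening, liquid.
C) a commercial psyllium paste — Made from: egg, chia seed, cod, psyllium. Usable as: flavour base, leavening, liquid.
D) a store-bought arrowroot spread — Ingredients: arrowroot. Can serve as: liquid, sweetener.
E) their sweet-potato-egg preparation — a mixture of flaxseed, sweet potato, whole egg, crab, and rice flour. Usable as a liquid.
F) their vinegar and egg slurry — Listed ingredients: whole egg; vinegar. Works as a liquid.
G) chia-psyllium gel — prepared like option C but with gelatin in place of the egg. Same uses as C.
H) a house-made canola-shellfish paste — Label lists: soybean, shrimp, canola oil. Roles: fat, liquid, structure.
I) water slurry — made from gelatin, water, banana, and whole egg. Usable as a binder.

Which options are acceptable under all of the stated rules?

A: has honey, so not Whole30-style — out
B: only lemon juice and potato starch; none excluded — valid
C: has egg, so not egg-free — no
D: only arrowroot; none excluded — valid
E: has rice flour, so not Whole30-style; has whole egg, so not egg-free — out
F: has whole egg, so not egg-free — no
G: no egg, Whole30-style — valid
H: has soybean, so not Whole30-style — reject
I: not usable as a liquid; has whole egg, so not egg-free — no

B, D, G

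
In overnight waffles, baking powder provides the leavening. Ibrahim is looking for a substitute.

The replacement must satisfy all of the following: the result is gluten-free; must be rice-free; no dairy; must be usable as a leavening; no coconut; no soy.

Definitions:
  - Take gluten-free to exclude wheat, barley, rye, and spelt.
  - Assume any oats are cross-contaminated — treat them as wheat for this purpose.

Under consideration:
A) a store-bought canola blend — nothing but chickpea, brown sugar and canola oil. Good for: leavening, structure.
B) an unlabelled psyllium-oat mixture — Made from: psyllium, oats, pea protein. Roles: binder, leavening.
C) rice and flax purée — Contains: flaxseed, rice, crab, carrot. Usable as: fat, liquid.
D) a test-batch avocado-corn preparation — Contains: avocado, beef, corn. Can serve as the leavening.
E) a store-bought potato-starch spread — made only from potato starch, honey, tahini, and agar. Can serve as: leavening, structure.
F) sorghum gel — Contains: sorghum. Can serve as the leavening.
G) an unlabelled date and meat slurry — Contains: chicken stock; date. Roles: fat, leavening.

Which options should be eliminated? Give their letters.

A: only brown sugar, chickpea and canola oil; none excluded — valid
B: has oats, so not gluten-free — no
C: not usable as a leavening; has rice, so not rice-free — reject
D: only corn, beef and avocado; none excluded — OK
E: every rule checks out — valid
F: only sorghum; none excluded — OK
G: only chicken stock and date; none excluded — OK

B, C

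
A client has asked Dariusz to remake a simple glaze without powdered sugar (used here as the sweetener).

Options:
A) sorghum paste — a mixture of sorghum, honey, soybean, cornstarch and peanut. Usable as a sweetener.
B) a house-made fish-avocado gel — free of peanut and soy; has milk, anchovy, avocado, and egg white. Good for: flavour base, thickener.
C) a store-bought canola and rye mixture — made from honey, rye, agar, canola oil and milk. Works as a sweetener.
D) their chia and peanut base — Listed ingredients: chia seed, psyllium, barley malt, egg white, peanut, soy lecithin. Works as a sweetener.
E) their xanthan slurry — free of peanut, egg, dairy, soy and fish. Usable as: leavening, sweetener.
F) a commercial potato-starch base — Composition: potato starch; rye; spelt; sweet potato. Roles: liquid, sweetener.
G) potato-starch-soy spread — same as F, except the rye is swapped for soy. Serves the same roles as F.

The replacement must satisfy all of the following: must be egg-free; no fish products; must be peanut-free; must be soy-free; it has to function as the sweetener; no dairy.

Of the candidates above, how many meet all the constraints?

A: has peanut, so not peanut-free; has soybean, so not soy-free — out
B: not usable as a sweetener; has anchovy, so not fish-free (and 2 more) — out
C: has milk, so not dairy-free — reject
D: has peanut, so not peanut-free; has egg white, so not egg-free (and 1 more) — no
E: works as a sweetener, no fish, no soy — keep
F: no dairy, no fish — OK
G: has soy, so not soy-free — reject

2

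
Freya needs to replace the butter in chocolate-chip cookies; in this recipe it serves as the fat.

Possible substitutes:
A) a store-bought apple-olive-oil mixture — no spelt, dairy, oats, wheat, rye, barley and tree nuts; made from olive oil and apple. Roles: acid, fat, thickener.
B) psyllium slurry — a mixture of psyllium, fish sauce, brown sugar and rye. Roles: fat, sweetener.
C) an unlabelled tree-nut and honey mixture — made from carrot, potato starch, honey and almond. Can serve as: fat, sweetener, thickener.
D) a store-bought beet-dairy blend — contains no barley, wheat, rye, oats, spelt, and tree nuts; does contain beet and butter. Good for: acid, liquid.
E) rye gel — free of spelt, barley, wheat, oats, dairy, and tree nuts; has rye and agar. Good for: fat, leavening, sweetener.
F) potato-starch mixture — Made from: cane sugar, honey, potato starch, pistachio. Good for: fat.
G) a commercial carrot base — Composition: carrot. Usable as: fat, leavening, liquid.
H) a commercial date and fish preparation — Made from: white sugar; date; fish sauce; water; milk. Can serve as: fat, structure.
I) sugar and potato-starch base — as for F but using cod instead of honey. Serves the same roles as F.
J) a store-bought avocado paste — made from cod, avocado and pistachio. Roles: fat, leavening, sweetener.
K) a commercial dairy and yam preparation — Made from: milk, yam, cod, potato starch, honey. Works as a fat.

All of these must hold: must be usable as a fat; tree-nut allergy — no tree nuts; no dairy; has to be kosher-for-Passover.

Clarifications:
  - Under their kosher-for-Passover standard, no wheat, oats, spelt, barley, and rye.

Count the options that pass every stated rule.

2

A: works as a fat, no tree nuts, no dairy — keep
B: has rye, so not kosher-for-Passover — reject
C: has almond, so not tree-nut-free — reject
D: not usable as a fat; has butter, so not dairy-free — out
E: has rye, so not kosher-for-Passover — no
F: has pistachio, so not tree-nut-free — no
G: every rule checks out — valid
H: has milk, so not dairy-free — out
I: has pistachio, so not tree-nut-free — no
J: has pistachio, so not tree-nut-free — reject
K: has milk, so not dairy-free — out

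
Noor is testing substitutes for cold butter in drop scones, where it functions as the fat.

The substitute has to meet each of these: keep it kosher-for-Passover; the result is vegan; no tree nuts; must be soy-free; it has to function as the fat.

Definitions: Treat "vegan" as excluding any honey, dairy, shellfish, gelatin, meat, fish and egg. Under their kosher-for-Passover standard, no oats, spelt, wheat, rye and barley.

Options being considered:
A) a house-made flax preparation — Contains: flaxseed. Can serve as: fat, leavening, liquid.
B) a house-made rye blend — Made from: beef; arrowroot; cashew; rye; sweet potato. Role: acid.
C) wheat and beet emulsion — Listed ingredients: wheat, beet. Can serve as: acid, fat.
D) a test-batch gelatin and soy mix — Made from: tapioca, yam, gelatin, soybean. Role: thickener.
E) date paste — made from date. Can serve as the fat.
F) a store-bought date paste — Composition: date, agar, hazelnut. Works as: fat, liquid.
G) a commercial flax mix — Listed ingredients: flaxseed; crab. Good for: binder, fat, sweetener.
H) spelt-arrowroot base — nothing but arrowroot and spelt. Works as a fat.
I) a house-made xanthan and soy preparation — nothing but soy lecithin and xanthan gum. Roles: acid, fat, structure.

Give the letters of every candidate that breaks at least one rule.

B, C, D, F, G, H, I

A: all constraints satisfied — OK
B: not usable as a fat; has beef, so not vegan (and 2 more) — reject
C: has wheat, so not kosher-for-Passover — out
D: not usable as a fat; has gelatin, so not vegan (and 1 more) — reject
E: only date; none excluded — valid
F: has hazelnut, so not tree-nut-free — no
G: has crab, so not vegan — reject
H: has spelt, so not kosher-for-Passover — reject
I: has soy lecithin, so not soy-free — no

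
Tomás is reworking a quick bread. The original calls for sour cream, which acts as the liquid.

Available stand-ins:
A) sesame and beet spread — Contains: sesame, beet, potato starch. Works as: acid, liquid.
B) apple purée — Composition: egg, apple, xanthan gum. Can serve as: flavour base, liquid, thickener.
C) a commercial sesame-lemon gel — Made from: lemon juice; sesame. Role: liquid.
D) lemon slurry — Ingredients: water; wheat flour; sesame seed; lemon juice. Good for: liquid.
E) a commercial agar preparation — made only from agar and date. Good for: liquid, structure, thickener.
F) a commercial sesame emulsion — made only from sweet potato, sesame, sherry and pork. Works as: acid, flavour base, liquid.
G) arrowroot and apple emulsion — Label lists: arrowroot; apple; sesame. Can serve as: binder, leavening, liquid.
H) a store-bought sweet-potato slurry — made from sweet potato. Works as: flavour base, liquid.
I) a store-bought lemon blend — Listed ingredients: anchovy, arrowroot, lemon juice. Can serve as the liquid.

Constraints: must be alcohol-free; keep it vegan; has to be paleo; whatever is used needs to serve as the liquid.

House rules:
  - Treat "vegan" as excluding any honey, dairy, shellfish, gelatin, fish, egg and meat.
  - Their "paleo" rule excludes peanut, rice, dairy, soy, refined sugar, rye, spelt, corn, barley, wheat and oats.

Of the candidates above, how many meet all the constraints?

5

A: works as a liquid, no alcohol, vegan — OK
B: has egg, so not vegan — out
C: only sesame and lemon juice; none excluded — keep
D: has wheat flour, so not paleo — out
E: paleo, no alcohol — OK
F: has pork, so not vegan; has sherry, so not alcohol-free — out
G: every rule checks out — OK
H: all constraints satisfied — valid
I: has anchovy, so not vegan — reject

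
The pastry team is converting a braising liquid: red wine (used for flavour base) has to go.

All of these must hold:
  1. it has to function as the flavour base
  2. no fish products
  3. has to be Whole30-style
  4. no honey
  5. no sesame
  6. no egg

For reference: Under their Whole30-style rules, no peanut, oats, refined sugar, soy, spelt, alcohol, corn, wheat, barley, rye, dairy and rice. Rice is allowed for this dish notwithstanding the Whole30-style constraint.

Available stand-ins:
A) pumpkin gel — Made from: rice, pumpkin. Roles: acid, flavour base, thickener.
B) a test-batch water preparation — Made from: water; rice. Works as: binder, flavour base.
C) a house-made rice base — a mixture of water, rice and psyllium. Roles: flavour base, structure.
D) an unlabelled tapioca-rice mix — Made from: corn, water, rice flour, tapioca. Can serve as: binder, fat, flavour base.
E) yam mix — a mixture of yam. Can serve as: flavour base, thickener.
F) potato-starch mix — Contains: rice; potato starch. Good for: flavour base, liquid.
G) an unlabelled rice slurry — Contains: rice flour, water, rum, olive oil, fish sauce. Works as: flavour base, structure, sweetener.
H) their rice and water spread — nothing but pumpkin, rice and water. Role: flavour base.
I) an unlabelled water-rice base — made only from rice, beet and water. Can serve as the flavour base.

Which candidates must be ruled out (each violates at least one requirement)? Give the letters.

D, G

A: rice is permitted under the Whole30-style carve-out; nothing else excluded — keep
B: rice is permitted under the Whole30-style carve-out; nothing else excluded — keep
C: rice is permitted under the Whole30-style carve-out; nothing else excluded — keep
D: has corn, so not Whole30-style — reject
E: only yam; none excluded — OK
F: rice is permitted under the Whole30-style carve-out; nothing else excluded — OK
G: has rum, so not Whole30-style; has fish sauce, so not fish-free — out
H: rice is permitted under the Whole30-style carve-out; nothing else excluded — OK
I: rice is permitted under the Whole30-style carve-out; nothing else excluded — valid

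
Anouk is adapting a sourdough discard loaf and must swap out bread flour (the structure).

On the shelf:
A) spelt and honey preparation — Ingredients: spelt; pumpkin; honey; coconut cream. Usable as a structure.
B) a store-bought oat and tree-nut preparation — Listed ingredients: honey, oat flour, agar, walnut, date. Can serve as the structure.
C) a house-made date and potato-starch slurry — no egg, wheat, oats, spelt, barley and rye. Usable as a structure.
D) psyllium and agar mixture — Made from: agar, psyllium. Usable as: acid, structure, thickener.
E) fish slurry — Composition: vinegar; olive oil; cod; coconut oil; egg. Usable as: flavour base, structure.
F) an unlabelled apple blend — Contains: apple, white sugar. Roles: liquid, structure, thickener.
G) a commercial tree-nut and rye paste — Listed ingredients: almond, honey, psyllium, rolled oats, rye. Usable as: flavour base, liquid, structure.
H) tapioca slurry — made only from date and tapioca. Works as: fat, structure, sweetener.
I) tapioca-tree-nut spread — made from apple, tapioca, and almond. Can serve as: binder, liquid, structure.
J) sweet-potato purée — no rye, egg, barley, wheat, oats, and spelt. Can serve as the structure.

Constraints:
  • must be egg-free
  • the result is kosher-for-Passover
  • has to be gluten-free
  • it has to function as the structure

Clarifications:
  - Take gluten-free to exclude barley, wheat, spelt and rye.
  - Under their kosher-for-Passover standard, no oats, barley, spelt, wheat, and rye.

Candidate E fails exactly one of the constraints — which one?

usable as a structure: satisfied
gluten-free: satisfied
kosher-for-Passover: satisfied
egg-free: has egg — fails

egg-free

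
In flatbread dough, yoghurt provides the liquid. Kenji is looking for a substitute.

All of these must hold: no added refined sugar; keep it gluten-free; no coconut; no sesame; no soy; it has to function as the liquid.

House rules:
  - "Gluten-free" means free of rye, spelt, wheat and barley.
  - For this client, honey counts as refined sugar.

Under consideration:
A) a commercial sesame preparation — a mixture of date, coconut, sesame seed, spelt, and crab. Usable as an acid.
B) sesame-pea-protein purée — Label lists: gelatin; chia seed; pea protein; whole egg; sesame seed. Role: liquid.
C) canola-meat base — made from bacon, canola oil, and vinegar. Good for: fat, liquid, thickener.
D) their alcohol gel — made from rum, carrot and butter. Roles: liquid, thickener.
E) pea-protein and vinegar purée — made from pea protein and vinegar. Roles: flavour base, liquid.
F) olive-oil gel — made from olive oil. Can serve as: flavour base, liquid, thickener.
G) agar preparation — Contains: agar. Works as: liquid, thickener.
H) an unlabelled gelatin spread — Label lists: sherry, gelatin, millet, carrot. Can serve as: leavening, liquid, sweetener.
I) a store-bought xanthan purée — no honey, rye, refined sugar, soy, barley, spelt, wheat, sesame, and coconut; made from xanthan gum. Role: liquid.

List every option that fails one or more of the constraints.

A: not usable as a liquid; has spelt, so not gluten-free (and 2 more) — reject
B: has sesame seed, so not sesame-free — out
C: no soy, no coconut — valid
D: only rum, butter and carrot; none excluded — OK
E: only vinegar and pea protein; none excluded — valid
F: only olive oil; none excluded — OK
G: no-added-sugar, no soy — valid
H: works as a liquid, no soy, no coconut — valid
I: no sesame, no-added-sugar — keep

A, B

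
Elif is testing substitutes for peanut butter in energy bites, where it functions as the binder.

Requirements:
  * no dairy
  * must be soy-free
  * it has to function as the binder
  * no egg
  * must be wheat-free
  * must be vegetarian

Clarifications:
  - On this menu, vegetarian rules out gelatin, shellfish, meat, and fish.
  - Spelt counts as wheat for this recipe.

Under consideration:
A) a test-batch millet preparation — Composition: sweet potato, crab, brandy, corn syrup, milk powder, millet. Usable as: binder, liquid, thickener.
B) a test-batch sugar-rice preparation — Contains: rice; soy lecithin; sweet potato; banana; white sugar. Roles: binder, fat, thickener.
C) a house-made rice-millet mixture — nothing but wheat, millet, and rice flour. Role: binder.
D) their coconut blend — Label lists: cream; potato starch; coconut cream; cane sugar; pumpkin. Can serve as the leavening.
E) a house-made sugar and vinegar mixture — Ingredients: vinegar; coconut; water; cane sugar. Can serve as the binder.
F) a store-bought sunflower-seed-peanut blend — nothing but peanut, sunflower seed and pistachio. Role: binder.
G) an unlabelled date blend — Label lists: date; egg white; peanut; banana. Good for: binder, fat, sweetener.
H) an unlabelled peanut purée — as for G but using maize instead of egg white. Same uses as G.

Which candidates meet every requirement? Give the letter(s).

E, F, H

A: has crab, so not vegetarian; has milk powder, so not dairy-free — out
B: has soy lecithin, so not soy-free — reject
C: has wheat, so not wheat-free — reject
D: not usable as a binder; has cream, so not dairy-free — no
E: works as a binder, no egg, no dairy — valid
F: works as a binder, no dairy, wheat-free — keep
G: has egg white, so not egg-free — reject
H: maize and peanut etc. — none of it excluded — valid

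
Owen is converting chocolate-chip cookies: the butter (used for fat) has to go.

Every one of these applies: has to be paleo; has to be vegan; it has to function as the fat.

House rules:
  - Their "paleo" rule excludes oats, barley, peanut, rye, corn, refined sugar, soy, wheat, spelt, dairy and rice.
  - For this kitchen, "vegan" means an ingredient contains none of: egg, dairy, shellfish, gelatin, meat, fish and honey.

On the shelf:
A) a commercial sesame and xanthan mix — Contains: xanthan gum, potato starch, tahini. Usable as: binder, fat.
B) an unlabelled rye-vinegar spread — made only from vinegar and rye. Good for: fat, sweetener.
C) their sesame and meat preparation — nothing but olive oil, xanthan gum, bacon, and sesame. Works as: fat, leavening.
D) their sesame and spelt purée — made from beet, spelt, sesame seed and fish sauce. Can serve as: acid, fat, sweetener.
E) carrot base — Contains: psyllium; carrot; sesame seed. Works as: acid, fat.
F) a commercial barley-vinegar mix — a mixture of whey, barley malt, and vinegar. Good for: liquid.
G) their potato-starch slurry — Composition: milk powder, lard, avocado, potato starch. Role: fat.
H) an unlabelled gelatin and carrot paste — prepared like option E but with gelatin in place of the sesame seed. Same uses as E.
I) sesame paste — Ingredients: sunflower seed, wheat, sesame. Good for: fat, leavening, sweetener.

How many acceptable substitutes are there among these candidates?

A: all constraints satisfied — valid
B: has rye, so not paleo — no
C: has bacon, so not vegan — reject
D: has spelt, so not paleo; has fish sauce, so not vegan — out
E: only sesame seed, carrot, and psyllium; none excluded — valid
F: not usable as a fat; has barley malt, so not paleo (and 1 more) — out
G: has milk powder, so not paleo; has milk powder, so not vegan — out
H: has gelatin, so not vegan — no
I: has wheat, so not paleo — no

2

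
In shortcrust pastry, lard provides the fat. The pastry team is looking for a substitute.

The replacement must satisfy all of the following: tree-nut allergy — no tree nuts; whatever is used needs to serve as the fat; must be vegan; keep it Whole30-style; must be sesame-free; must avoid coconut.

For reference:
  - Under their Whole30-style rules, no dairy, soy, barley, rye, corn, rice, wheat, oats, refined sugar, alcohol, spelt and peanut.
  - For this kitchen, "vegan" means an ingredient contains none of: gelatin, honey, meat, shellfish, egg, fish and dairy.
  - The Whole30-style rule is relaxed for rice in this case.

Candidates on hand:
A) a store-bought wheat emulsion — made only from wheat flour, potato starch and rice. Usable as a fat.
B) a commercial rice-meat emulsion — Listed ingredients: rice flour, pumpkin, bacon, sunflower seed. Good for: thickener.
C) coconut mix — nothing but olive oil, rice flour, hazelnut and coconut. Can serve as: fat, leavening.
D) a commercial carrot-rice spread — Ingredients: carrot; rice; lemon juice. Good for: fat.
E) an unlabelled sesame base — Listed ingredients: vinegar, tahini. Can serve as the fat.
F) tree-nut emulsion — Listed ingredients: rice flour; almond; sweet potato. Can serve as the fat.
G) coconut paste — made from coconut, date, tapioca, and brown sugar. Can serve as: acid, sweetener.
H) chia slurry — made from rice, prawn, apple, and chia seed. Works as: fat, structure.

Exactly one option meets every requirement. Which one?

A: has wheat flour, so not Whole30-style — no
B: not usable as a fat; has bacon, so not vegan — reject
C: has coconut, so not coconut-free; has hazelnut, so not tree-nut-free — no
D: rice is permitted under the Whole30-style carve-out; nothing else excluded — OK
E: has tahini, so not sesame-free — reject
F: has almond, so not tree-nut-free — out
G: not usable as a fat; has brown sugar, so not Whole30-style (and 1 more) — no
H: has prawn, so not vegan — no

D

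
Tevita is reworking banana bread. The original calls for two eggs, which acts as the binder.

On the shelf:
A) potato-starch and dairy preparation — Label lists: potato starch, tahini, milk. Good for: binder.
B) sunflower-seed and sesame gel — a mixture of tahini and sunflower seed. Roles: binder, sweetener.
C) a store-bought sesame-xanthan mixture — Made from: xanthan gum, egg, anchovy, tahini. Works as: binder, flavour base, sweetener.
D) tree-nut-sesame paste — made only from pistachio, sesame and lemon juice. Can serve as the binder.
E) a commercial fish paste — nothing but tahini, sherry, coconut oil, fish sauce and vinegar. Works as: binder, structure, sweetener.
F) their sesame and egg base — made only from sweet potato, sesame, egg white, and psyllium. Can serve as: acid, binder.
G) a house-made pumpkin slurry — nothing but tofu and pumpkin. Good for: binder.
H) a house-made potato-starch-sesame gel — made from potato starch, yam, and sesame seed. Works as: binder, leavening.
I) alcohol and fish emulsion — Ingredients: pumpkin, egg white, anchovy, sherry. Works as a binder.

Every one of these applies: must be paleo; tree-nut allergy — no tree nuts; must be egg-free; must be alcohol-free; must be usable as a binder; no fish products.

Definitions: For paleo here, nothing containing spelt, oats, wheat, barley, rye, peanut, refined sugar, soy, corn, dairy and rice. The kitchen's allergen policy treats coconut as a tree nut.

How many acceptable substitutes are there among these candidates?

2

A: has milk, so not paleo — out
B: no fish, tree-nut-free — OK
C: has anchovy, so not fish-free; has egg, so not egg-free — reject
D: has pistachio, so not tree-nut-free — reject
E: has fish sauce, so not fish-free; has coconut oil, so not tree-nut-free (and 1 more) — out
F: has egg white, so not egg-free — reject
G: has tofu, so not paleo — reject
H: only sesame seed, potato starch and yam; none excluded — OK
I: has anchovy, so not fish-free; has sherry, so not alcohol-free (and 1 more) — reject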